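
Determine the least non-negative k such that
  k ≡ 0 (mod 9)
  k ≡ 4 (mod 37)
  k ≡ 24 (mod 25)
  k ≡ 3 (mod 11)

Combine the congruences pairwise.
From k ≡ 0 (mod 9) write k = 0 + 9t. Substituting into k ≡ 4 (mod 37) gives 9t ≡ 4 (mod 37), and since 9⁻¹ ≡ 33 (mod 37), t ≡ 21. Hence k ≡ 0 + 9·21 = 189 (mod 333).
From k ≡ 189 (mod 333) write k = 189 + 333t. Substituting into k ≡ 24 (mod 25) gives 333t ≡ 10 (mod 25), and since 8⁻¹ ≡ 22 (mod 25), t ≡ 20. Hence k ≡ 189 + 333·20 = 6849 (mod 8325).
From k ≡ 6849 (mod 8325) write k = 6849 + 8325t. Substituting into k ≡ 3 (mod 11) gives 8325t ≡ 7 (mod 11), and since 9⁻¹ ≡ 5 (mod 11), t ≡ 2. Hence k ≡ 6849 + 8325·2 = 23499 (mod 91575).

23499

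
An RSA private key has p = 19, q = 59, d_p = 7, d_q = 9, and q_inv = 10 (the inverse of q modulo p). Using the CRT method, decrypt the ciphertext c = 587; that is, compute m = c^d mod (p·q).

m₁ = c^(d_p) mod p: c ≡ 17 (mod 19), and 17^7 mod 19 = 5.
m₂ = c^(d_q) mod q: c ≡ 56 (mod 59), and 56^9 mod 59 = 23.
h = q_inv·(m₁ − m₂) mod p = 10·(5 − 23) mod 19 = 10.
m = m₂ + h·q = 23 + 10·59 = 613.

613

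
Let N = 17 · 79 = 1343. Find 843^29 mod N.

912

Mod 17: 843 ≡ 10; by Fermat, exponent reduces to 29 mod 16 = 13; 10^13 ≡ 11 (mod 17).
Mod 79: 843 ≡ 53; 53^29 ≡ 43 (mod 79).
Combine by CRT: x ≡ 11 (mod 17), x ≡ 43 (mod 79) ⇒ x ≡ 912 (mod 1343).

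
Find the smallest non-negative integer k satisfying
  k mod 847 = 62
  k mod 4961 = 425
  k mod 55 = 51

154216

gcd(847, 4961) = 121 and 121 | (425 − 62), so the pair is consistent; merging gives k ≡ 15308 (mod 34727), where 34727 = lcm(847, 4961).
gcd(34727, 55) = 11 and 11 | (51 − 15308), so the pair is consistent; merging gives k ≡ 154216 (mod 173635), where 173635 = lcm(34727, 55).
The solution is unique modulo lcm(847, 4961, 55) = 173635.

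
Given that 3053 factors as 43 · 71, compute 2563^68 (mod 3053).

Mod 43: 2563 ≡ 26; by Fermat, exponent reduces to 68 mod 42 = 26; 26^26 ≡ 40 (mod 43).
Mod 71: 2563 ≡ 7; 7^68 ≡ 29 (mod 71).
Combine by CRT: x ≡ 40 (mod 43), x ≡ 29 (mod 71) ⇒ x ≡ 384 (mod 3053).

384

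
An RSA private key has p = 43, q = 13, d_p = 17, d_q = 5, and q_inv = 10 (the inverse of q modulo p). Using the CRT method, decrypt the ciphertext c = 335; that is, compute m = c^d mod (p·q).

485

m₁ = c^(d_p) mod p: c ≡ 34 (mod 43), and 34^17 mod 43 = 12.
m₂ = c^(d_q) mod q: c ≡ 10 (mod 13), and 10^5 mod 13 = 4.
h = q_inv·(m₁ − m₂) mod p = 10·(12 − 4) mod 43 = 37.
m = m₂ + h·q = 4 + 37·13 = 485.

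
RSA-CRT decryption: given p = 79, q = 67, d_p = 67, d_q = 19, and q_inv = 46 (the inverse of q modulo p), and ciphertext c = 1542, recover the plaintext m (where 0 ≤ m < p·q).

m₁ = c^(d_p) mod p: c ≡ 41 (mod 79), and 41^67 mod 79 = 57.
m₂ = c^(d_q) mod q: c ≡ 1 (mod 67), and 1^19 mod 67 = 1.
h = q_inv·(m₁ − m₂) mod p = 46·(57 − 1) mod 79 = 48.
m = m₂ + h·q = 1 + 48·67 = 3217.

3217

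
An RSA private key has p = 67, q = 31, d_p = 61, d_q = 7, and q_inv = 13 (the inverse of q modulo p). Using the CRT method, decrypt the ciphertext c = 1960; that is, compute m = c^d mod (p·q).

m₁ = c^(d_p) mod p: c ≡ 17 (mod 67), and 17^61 mod 67 = 19.
m₂ = c^(d_q) mod q: c ≡ 7 (mod 31), and 7^7 mod 31 = 28.
h = q_inv·(m₁ − m₂) mod p = 13·(19 − 28) mod 67 = 17.
m = m₂ + h·q = 28 + 17·31 = 555.

555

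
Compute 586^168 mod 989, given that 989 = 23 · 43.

Mod 23: 586 ≡ 11; by Fermat, exponent reduces to 168 mod 22 = 14; 11^14 ≡ 3 (mod 23).
Mod 43: 586 ≡ 27; since 42 | 168, by Fermat 27^168 ≡ 1 (mod 43).
Combine by CRT: x ≡ 3 (mod 23), x ≡ 1 (mod 43) ⇒ x ≡ 302 (mod 989).

302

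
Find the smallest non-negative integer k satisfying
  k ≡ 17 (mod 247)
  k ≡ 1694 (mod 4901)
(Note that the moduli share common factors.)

26199

gcd(247, 4901) = 13 and 13 | (1694 − 17), so the pair is consistent; merging gives k ≡ 26199 (mod 93119), where 93119 = lcm(247, 4901).
The solution is unique modulo lcm(247, 4901) = 93119.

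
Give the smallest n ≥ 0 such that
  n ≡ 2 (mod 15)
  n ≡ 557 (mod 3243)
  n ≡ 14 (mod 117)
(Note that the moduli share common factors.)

65417

gcd(15, 3243) = 3 and 3 | (557 − 2), so the pair is consistent; merging gives n ≡ 557 (mod 16215), where 16215 = lcm(15, 3243).
gcd(16215, 117) = 3 and 3 | (14 − 557), so the pair is consistent; merging gives n ≡ 65417 (mod 632385), where 632385 = lcm(16215, 117).
The solution is unique modulo lcm(15, 3243, 117) = 632385.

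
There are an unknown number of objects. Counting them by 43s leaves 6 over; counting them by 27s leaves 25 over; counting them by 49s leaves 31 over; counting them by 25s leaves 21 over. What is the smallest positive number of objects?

The moduli are pairwise coprime; M = 43·27·49·25 = 1422225.
M/43 = 33075; 33075 ≡ 8 (mod 43); 8·27 ≡ 1, so inverse 27.
M/27 = 52675; 52675 ≡ 25 (mod 27); 25·13 ≡ 1, so inverse 13.
M/49 = 29025; 29025 ≡ 17 (mod 49); 17·26 ≡ 1, so inverse 26.
M/25 = 56889; 56889 ≡ 14 (mod 25); 14·9 ≡ 1, so inverse 9.
N ≡ 6·33075·27 + 25·52675·13 + 31·29025·26 + 21·56889·9 = 56623696.
56623696 mod 1422225 = 1156921.

1156921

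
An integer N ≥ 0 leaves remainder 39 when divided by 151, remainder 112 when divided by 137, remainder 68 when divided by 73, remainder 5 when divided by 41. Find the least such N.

The moduli are pairwise coprime; M = 151·137·73·41 = 61916191.
M/151 = 410041; 410041 ≡ 76 (mod 151); 76·2 ≡ 1, so inverse 2.
M/137 = 451943; 451943 ≡ 117 (mod 137); 117·89 ≡ 1, so inverse 89.
M/73 = 848167; 848167 ≡ 53 (mod 73); 53·62 ≡ 1, so inverse 62.
M/41 = 1510151; 1510151 ≡ 39 (mod 41); 39·20 ≡ 1, so inverse 20.
N ≡ 39·410041·2 + 112·451943·89 + 68·848167·62 + 5·1510151·20 = 8263838194.
8263838194 mod 61916191 = 28984791.

28984791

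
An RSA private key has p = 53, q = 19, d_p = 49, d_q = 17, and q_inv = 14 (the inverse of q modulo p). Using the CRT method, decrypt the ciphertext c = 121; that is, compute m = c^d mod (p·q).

m₁ = c^(d_p) mod p: c ≡ 15 (mod 53), and 15^49 mod 53 = 28.
m₂ = c^(d_q) mod q: c ≡ 7 (mod 19), and 7^17 mod 19 = 11.
h = q_inv·(m₁ − m₂) mod p = 14·(28 − 11) mod 53 = 26.
m = m₂ + h·q = 11 + 26·19 = 505.

505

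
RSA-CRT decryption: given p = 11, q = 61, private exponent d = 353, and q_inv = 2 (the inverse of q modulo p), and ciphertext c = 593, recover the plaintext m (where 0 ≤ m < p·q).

307

d_p = d mod (p−1) = 353 mod 10 = 3; d_q = d mod (q−1) = 53.
m₁ = c^(d_p) mod p: c ≡ 10 (mod 11), and 10^3 mod 11 = 10.
m₂ = c^(d_q) mod q: c ≡ 44 (mod 61), and 44^53 mod 61 = 2.
h = q_inv·(m₁ − m₂) mod p = 2·(10 − 2) mod 11 = 5.
m = m₂ + h·q = 2 + 5·61 = 307.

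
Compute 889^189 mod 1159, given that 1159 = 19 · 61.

Mod 19: 889 ≡ 15; by Fermat, exponent reduces to 189 mod 18 = 9; 15^9 ≡ 18 (mod 19).
Mod 61: 889 ≡ 35; by Fermat, exponent reduces to 189 mod 60 = 9; 35^9 ≡ 37 (mod 61).
Combine by CRT: x ≡ 18 (mod 19), x ≡ 37 (mod 61) ⇒ x ≡ 37 (mod 1159).

37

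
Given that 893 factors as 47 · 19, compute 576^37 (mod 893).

Mod 47: 576 ≡ 12; 12^37 ≡ 25 (mod 47).
Mod 19: 576 ≡ 6; by Fermat, exponent reduces to 37 mod 18 = 1; 6^1 ≡ 6 (mod 19).
Combine by CRT: x ≡ 25 (mod 47), x ≡ 6 (mod 19) ⇒ x ≡ 25 (mod 893).

25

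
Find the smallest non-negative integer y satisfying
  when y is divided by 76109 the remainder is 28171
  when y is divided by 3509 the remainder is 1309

Combine the congruences pairwise.
gcd(76109, 3509) = 121 and 121 | (1309 − 28171), so the pair is consistent; merging gives y ≡ 1169806 (mod 2207161), where 2207161 = lcm(76109, 3509).
The solution is unique modulo lcm(76109, 3509) = 2207161.

1169806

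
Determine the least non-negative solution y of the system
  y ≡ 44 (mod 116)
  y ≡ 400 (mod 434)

3872

gcd(116, 434) = 2 and 2 | (400 − 44), so the pair is consistent; merging gives y ≡ 3872 (mod 25172), where 25172 = lcm(116, 434).
The solution is unique modulo lcm(116, 434) = 25172.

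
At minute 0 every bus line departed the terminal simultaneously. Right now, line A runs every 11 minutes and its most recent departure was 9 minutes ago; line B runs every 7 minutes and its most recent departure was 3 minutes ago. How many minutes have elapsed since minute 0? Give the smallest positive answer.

Combine the congruences pairwise.
From t ≡ 9 (mod 11) write t = 9 + 11s. Substituting into t ≡ 3 (mod 7) gives 11s ≡ 1 (mod 7), and since 4⁻¹ ≡ 2 (mod 7), s ≡ 2. Hence t ≡ 9 + 11·2 = 31 (mod 77).

31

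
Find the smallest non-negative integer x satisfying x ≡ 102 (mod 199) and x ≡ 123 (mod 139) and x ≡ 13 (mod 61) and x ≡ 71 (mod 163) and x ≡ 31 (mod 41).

Combine the congruences pairwise.
From x ≡ 102 (mod 199) write x = 102 + 199t. Substituting into x ≡ 123 (mod 139) gives 199t ≡ 21 (mod 139), and since 60⁻¹ ≡ 95 (mod 139), t ≡ 49. Hence x ≡ 102 + 199·49 = 9853 (mod 27661).
From x ≡ 9853 (mod 27661) write x = 9853 + 27661t. Substituting into x ≡ 13 (mod 61) gives 27661t ≡ 42 (mod 61), and since 28⁻¹ ≡ 24 (mod 61), t ≡ 32. Hence x ≡ 9853 + 27661·32 = 895005 (mod 1687321).
From x ≡ 895005 (mod 1687321) write x = 895005 + 1687321t. Substituting into x ≡ 71 (mod 163) gives 1687321t ≡ 99 (mod 163), and since 108⁻¹ ≡ 80 (mod 163), t ≡ 96. Hence x ≡ 895005 + 1687321·96 = 162877821 (mod 275033323).
From x ≡ 162877821 (mod 275033323) write x = 162877821 + 275033323t. Substituting into x ≡ 31 (mod 41) gives 275033323t ≡ 40 (mod 41), and since 34⁻¹ ≡ 35 (mod 41), t ≡ 6. Hence x ≡ 162877821 + 275033323·6 = 1813077759 (mod 11276366243).

1813077759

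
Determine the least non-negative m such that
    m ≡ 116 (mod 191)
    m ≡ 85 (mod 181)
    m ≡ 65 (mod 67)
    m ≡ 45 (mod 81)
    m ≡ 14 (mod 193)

The moduli are pairwise coprime; N = 191·181·67·81·193 = 36210045681.
N/191 = 189581391; 189581391 ≡ 139 (mod 191); 139·11 ≡ 1, so inverse 11.
N/181 = 200055501; 200055501 ≡ 2 (mod 181); 2·91 ≡ 1, so inverse 91.
N/67 = 540448443; 540448443 ≡ 45 (mod 67); 45·3 ≡ 1, so inverse 3.
N/81 = 447037601; 447037601 ≡ 59 (mod 81); 59·11 ≡ 1, so inverse 11.
N/193 = 187616817; 187616817 ≡ 166 (mod 193); 166·50 ≡ 1, so inverse 50.
m ≡ 116·189581391·11 + 85·200055501·91 + 65·540448443·3 + 45·447037601·11 + 14·187616817·50 = 2247337985931.
2247337985931 mod 36210045681 = 2315153709.

2315153709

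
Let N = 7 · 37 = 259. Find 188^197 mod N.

Mod 7: 188 ≡ 6; by Fermat, exponent reduces to 197 mod 6 = 5; 6^5 ≡ 6 (mod 7).
Mod 37: 188 ≡ 3; by Fermat, exponent reduces to 197 mod 36 = 17; 3^17 ≡ 25 (mod 37).
Combine by CRT: x ≡ 6 (mod 7), x ≡ 25 (mod 37) ⇒ x ≡ 62 (mod 259).

62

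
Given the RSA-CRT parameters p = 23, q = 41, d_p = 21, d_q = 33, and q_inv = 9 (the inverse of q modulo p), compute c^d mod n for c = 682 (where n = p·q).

457

m₁ = c^(d_p) mod p: c ≡ 15 (mod 23), and 15^21 mod 23 = 20.
m₂ = c^(d_q) mod q: c ≡ 26 (mod 41), and 26^33 mod 41 = 6.
h = q_inv·(m₁ − m₂) mod p = 9·(20 − 6) mod 23 = 11.
m = m₂ + h·q = 6 + 11·41 = 457.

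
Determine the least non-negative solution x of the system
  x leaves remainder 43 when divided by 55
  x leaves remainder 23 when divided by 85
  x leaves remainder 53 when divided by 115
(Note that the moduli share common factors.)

17533

Combine the congruences pairwise.
gcd(55, 85) = 5 and 5 | (23 − 43), so the pair is consistent; merging gives x ≡ 703 (mod 935), where 935 = lcm(55, 85).
gcd(935, 115) = 5 and 5 | (53 − 703), so the pair is consistent; merging gives x ≡ 17533 (mod 21505), where 21505 = lcm(935, 115).
The solution is unique modulo lcm(55, 85, 115) = 21505.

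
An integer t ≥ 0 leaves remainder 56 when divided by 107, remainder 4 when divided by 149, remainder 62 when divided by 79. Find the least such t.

1138215

The moduli are pairwise coprime; N = 107·149·79 = 1259497.
N/107 = 11771; 11771 ≡ 1 (mod 107), inverse 1.
N/149 = 8453; 8453 ≡ 109 (mod 149); 109·108 ≡ 1, so inverse 108.
N/79 = 15943; 15943 ≡ 64 (mod 79); 64·21 ≡ 1, so inverse 21.
t ≡ 56·11771·1 + 4·8453·108 + 62·15943·21 = 25068658.
25068658 mod 1259497 = 1138215.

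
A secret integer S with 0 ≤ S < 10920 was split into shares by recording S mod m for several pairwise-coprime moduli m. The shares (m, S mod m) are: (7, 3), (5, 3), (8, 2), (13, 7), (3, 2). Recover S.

6338

From S ≡ 3 (mod 7) write S = 3 + 7t. Substituting into S ≡ 3 (mod 5) gives 7t ≡ 0 (mod 5), and since 2⁻¹ ≡ 3 (mod 5), t ≡ 0. Hence S ≡ 3 + 7·0 = 3 (mod 35).
From S ≡ 3 (mod 35) write S = 3 + 35t. Substituting into S ≡ 2 (mod 8) gives 35t ≡ 7 (mod 8), and since 3⁻¹ ≡ 3 (mod 8), t ≡ 5. Hence S ≡ 3 + 35·5 = 178 (mod 280).
From S ≡ 178 (mod 280) write S = 178 + 280t. Substituting into S ≡ 7 (mod 13) gives 280t ≡ 11 (mod 13), and since 7⁻¹ ≡ 2 (mod 13), t ≡ 9. Hence S ≡ 178 + 280·9 = 2698 (mod 3640).
From S ≡ 2698 (mod 3640) write S = 2698 + 3640t. Substituting into S ≡ 2 (mod 3) gives 3640t ≡ 1 (mod 3), and since 1⁻¹ ≡ 1 (mod 3), t ≡ 1. Hence S ≡ 2698 + 3640·1 = 6338 (mod 10920).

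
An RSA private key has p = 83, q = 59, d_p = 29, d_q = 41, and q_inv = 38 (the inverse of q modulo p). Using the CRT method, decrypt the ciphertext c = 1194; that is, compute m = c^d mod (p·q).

1014

m₁ = c^(d_p) mod p: c ≡ 32 (mod 83), and 32^29 mod 83 = 18.
m₂ = c^(d_q) mod q: c ≡ 14 (mod 59), and 14^41 mod 59 = 11.
h = q_inv·(m₁ − m₂) mod p = 38·(18 − 11) mod 83 = 17.
m = m₂ + h·q = 11 + 17·59 = 1014.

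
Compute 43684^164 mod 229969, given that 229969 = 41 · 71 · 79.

Mod 41: 43684 ≡ 19; by Fermat, exponent reduces to 164 mod 40 = 4; 19^4 ≡ 23 (mod 41).
Mod 71: 43684 ≡ 19; by Fermat, exponent reduces to 164 mod 70 = 24; 19^24 ≡ 10 (mod 71).
Mod 79: 43684 ≡ 76; by Fermat, exponent reduces to 164 mod 78 = 8; 76^8 ≡ 4 (mod 79).
Combine by CRT: x ≡ 23 (mod 41), x ≡ 10 (mod 71), x ≡ 4 (mod 79) ⇒ x ≡ 21097 (mod 229969).

21097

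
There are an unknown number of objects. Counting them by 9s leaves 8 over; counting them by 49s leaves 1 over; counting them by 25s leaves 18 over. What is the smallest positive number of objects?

2843

The moduli are pairwise coprime; M = 9·49·25 = 11025.
M/9 = 1225; 1225 ≡ 1 (mod 9), inverse 1.
M/49 = 225; 225 ≡ 29 (mod 49); 29·22 ≡ 1, so inverse 22.
M/25 = 441; 441 ≡ 16 (mod 25); 16·11 ≡ 1, so inverse 11.
N ≡ 8·1225·1 + 1·225·22 + 18·441·11 = 102068.
102068 mod 11025 = 2843.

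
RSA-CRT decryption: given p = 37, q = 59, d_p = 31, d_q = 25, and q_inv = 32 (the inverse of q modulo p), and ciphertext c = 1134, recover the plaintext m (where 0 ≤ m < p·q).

1758

m₁ = c^(d_p) mod p: c ≡ 24 (mod 37), and 24^31 mod 37 = 19.
m₂ = c^(d_q) mod q: c ≡ 13 (mod 59), and 13^25 mod 59 = 47.
h = q_inv·(m₁ − m₂) mod p = 32·(19 − 47) mod 37 = 29.
m = m₂ + h·q = 47 + 29·59 = 1758.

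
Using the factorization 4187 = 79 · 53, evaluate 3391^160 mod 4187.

Mod 79: 3391 ≡ 73; by Fermat, exponent reduces to 160 mod 78 = 4; 73^4 ≡ 32 (mod 79).
Mod 53: 3391 ≡ 52; by Fermat, exponent reduces to 160 mod 52 = 4; 52^4 ≡ 1 (mod 53).
Combine by CRT: x ≡ 32 (mod 79), x ≡ 1 (mod 53) ⇒ x ≡ 743 (mod 4187).

743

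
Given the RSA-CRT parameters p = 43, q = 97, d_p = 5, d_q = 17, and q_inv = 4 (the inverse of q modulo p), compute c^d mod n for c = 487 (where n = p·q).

m₁ = c^(d_p) mod p: c ≡ 14 (mod 43), and 14^5 mod 43 = 23.
m₂ = c^(d_q) mod q: c ≡ 2 (mod 97), and 2^17 mod 97 = 25.
h = q_inv·(m₁ − m₂) mod p = 4·(23 − 25) mod 43 = 35.
m = m₂ + h·q = 25 + 35·97 = 3420.

3420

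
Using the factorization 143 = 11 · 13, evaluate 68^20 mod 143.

Mod 11: 68 ≡ 2; since 10 | 20, by Fermat 2^20 ≡ 1 (mod 11).
Mod 13: 68 ≡ 3; by Fermat, exponent reduces to 20 mod 12 = 8; 3^8 ≡ 9 (mod 13).
Combine by CRT: x ≡ 1 (mod 11), x ≡ 9 (mod 13) ⇒ x ≡ 100 (mod 143).

100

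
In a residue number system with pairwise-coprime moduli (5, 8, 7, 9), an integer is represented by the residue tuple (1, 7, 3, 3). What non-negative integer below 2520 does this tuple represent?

2271

The moduli are pairwise coprime; N = 5·8·7·9 = 2520.
N/5 = 504; 504 ≡ 4 (mod 5); 4·4 ≡ 1, so inverse 4.
N/8 = 315; 315 ≡ 3 (mod 8); 3·3 ≡ 1, so inverse 3.
N/7 = 360; 360 ≡ 3 (mod 7); 3·5 ≡ 1, so inverse 5.
N/9 = 280; 280 ≡ 1 (mod 9), inverse 1.
x ≡ 1·504·4 + 7·315·3 + 3·360·5 + 3·280·1 = 14871.
14871 mod 2520 = 2271.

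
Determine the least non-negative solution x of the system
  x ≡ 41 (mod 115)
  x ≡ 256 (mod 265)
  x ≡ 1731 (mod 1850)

1135781

Combine the congruences pairwise.
gcd(115, 265) = 5 and 5 | (256 − 41), so the pair is consistent; merging gives x ≡ 2111 (mod 6095), where 6095 = lcm(115, 265).
gcd(6095, 1850) = 5 and 5 | (1731 − 2111), so the pair is consistent; merging gives x ≡ 1135781 (mod 2255150), where 2255150 = lcm(6095, 1850).
The solution is unique modulo lcm(115, 265, 1850) = 2255150.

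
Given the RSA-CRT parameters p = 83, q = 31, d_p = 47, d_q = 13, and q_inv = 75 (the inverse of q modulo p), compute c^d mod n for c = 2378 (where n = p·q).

1408

m₁ = c^(d_p) mod p: c ≡ 54 (mod 83), and 54^47 mod 83 = 80.
m₂ = c^(d_q) mod q: c ≡ 22 (mod 31), and 22^13 mod 31 = 13.
h = q_inv·(m₁ − m₂) mod p = 75·(80 − 13) mod 83 = 45.
m = m₂ + h·q = 13 + 45·31 = 1408.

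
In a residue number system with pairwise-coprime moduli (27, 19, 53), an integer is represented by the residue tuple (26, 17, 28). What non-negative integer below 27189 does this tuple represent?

13013

The moduli are pairwise coprime; N = 27·19·53 = 27189.
N/27 = 1007; 1007 ≡ 8 (mod 27); 8·17 ≡ 1, so inverse 17.
N/19 = 1431; 1431 ≡ 6 (mod 19); 6·16 ≡ 1, so inverse 16.
N/53 = 513; 513 ≡ 36 (mod 53); 36·28 ≡ 1, so inverse 28.
x ≡ 26·1007·17 + 17·1431·16 + 28·513·28 = 1236518.
1236518 mod 27189 = 13013.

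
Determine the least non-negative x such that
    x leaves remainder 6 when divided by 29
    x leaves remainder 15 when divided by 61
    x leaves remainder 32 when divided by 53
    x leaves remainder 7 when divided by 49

From x ≡ 6 (mod 29) write x = 6 + 29t. Substituting into x ≡ 15 (mod 61) gives 29t ≡ 9 (mod 61), and since 29⁻¹ ≡ 40 (mod 61), t ≡ 55. Hence x ≡ 6 + 29·55 = 1601 (mod 1769).
From x ≡ 1601 (mod 1769) write x = 1601 + 1769t. Substituting into x ≡ 32 (mod 53) gives 1769t ≡ 21 (mod 53), and since 20⁻¹ ≡ 8 (mod 53), t ≡ 9. Hence x ≡ 1601 + 1769·9 = 17522 (mod 93757).
From x ≡ 17522 (mod 93757) write x = 17522 + 93757t. Substituting into x ≡ 7 (mod 49) gives 93757t ≡ 27 (mod 49), and since 20⁻¹ ≡ 27 (mod 49), t ≡ 43. Hence x ≡ 17522 + 93757·43 = 4049073 (mod 4594093).

4049073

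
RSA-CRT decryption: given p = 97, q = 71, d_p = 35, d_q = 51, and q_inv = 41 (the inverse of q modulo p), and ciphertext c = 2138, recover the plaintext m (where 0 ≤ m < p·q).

m₁ = c^(d_p) mod p: c ≡ 4 (mod 97), and 4^35 mod 97 = 24.
m₂ = c^(d_q) mod q: c ≡ 8 (mod 71), and 8^51 mod 71 = 27.
h = q_inv·(m₁ − m₂) mod p = 41·(24 − 27) mod 97 = 71.
m = m₂ + h·q = 27 + 71·71 = 5068.

5068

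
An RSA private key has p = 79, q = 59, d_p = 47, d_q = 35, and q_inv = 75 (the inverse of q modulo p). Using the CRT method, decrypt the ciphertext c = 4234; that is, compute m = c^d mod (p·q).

4027

m₁ = c^(d_p) mod p: c ≡ 47 (mod 79), and 47^47 mod 79 = 77.
m₂ = c^(d_q) mod q: c ≡ 45 (mod 59), and 45^35 mod 59 = 15.
h = q_inv·(m₁ − m₂) mod p = 75·(77 − 15) mod 79 = 68.
m = m₂ + h·q = 15 + 68·59 = 4027.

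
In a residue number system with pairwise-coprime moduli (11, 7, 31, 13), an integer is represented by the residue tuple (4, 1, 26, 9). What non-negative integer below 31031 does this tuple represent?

5482

From x ≡ 4 (mod 11) write x = 4 + 11t. Substituting into x ≡ 1 (mod 7) gives 11t ≡ 4 (mod 7), and since 4⁻¹ ≡ 2 (mod 7), t ≡ 1. Hence x ≡ 4 + 11·1 = 15 (mod 77).
From x ≡ 15 (mod 77) write x = 15 + 77t. Substituting into x ≡ 26 (mod 31) gives 77t ≡ 11 (mod 31), and since 15⁻¹ ≡ 29 (mod 31), t ≡ 9. Hence x ≡ 15 + 77·9 = 708 (mod 2387).
From x ≡ 708 (mod 2387) write x = 708 + 2387t. Substituting into x ≡ 9 (mod 13) gives 2387t ≡ 3 (mod 13), and since 8⁻¹ ≡ 5 (mod 13), t ≡ 2. Hence x ≡ 708 + 2387·2 = 5482 (mod 31031).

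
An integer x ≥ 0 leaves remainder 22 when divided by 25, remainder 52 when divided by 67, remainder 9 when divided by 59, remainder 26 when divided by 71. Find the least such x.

From x ≡ 22 (mod 25) write x = 22 + 25t. Substituting into x ≡ 52 (mod 67) gives 25t ≡ 30 (mod 67), and since 25⁻¹ ≡ 59 (mod 67), t ≡ 28. Hence x ≡ 22 + 25·28 = 722 (mod 1675).
From x ≡ 722 (mod 1675) write x = 722 + 1675t. Substituting into x ≡ 9 (mod 59) gives 1675t ≡ 54 (mod 59), and since 23⁻¹ ≡ 18 (mod 59), t ≡ 28. Hence x ≡ 722 + 1675·28 = 47622 (mod 98825).
From x ≡ 47622 (mod 98825) write x = 47622 + 98825t. Substituting into x ≡ 26 (mod 71) gives 98825t ≡ 45 (mod 71), and since 64⁻¹ ≡ 10 (mod 71), t ≡ 24. Hence x ≡ 47622 + 98825·24 = 2419422 (mod 7016575).

2419422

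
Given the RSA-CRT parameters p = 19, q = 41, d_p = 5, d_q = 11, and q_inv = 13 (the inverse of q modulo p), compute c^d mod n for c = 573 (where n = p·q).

m₁ = c^(d_p) mod p: c ≡ 3 (mod 19), and 3^5 mod 19 = 15.
m₂ = c^(d_q) mod q: c ≡ 40 (mod 41), and 40^11 mod 41 = 40.
h = q_inv·(m₁ − m₂) mod p = 13·(15 − 40) mod 19 = 17.
m = m₂ + h·q = 40 + 17·41 = 737.

737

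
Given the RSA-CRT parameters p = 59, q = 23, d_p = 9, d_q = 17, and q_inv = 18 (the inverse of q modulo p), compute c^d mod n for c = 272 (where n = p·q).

458

m₁ = c^(d_p) mod p: c ≡ 36 (mod 59), and 36^9 mod 59 = 45.
m₂ = c^(d_q) mod q: c ≡ 19 (mod 23), and 19^17 mod 23 = 21.
h = q_inv·(m₁ − m₂) mod p = 18·(45 − 21) mod 59 = 19.
m = m₂ + h·q = 21 + 19·23 = 458.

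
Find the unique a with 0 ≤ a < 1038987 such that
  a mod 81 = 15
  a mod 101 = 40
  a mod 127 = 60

The moduli are pairwise coprime; N = 81·101·127 = 1038987.
N/81 = 12827; 12827 ≡ 29 (mod 81); 29·14 ≡ 1, so inverse 14.
N/101 = 10287; 10287 ≡ 86 (mod 101); 86·74 ≡ 1, so inverse 74.
N/127 = 8181; 8181 ≡ 53 (mod 127); 53·12 ≡ 1, so inverse 12.
a ≡ 15·12827·14 + 40·10287·74 + 60·8181·12 = 39033510.
39033510 mod 1038987 = 590991.

590991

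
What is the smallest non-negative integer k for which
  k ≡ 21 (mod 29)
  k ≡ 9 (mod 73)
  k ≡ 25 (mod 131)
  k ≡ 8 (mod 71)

From k ≡ 21 (mod 29) write k = 21 + 29t. Substituting into k ≡ 9 (mod 73) gives 29t ≡ 61 (mod 73), and since 29⁻¹ ≡ 68 (mod 73), t ≡ 60. Hence k ≡ 21 + 29·60 = 1761 (mod 2117).
From k ≡ 1761 (mod 2117) write k = 1761 + 2117t. Substituting into k ≡ 25 (mod 131) gives 2117t ≡ 98 (mod 131), and since 21⁻¹ ≡ 25 (mod 131), t ≡ 92. Hence k ≡ 1761 + 2117·92 = 196525 (mod 277327).
From k ≡ 196525 (mod 277327) write k = 196525 + 277327t. Substituting into k ≡ 8 (mod 71) gives 277327t ≡ 11 (mod 71), and since 1⁻¹ ≡ 1 (mod 71), t ≡ 11. Hence k ≡ 196525 + 277327·11 = 3247122 (mod 19690217).

3247122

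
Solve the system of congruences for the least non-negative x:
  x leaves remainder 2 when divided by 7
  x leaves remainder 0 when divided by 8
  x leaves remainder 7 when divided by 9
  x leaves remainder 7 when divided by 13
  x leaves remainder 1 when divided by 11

34288

The moduli are pairwise coprime; N = 7·8·9·13·11 = 72072.
N/7 = 10296; 10296 ≡ 6 (mod 7); 6·6 ≡ 1, so inverse 6.
N/8 = 9009; 9009 ≡ 1 (mod 8), inverse 1.
N/9 = 8008; 8008 ≡ 7 (mod 9); 7·4 ≡ 1, so inverse 4.
N/13 = 5544; 5544 ≡ 6 (mod 13); 6·11 ≡ 1, so inverse 11.
N/11 = 6552; 6552 ≡ 7 (mod 11); 7·8 ≡ 1, so inverse 8.
x ≡ 2·10296·6 + 0·9009·1 + 7·8008·4 + 7·5544·11 + 1·6552·8 = 827080.
827080 mod 72072 = 34288.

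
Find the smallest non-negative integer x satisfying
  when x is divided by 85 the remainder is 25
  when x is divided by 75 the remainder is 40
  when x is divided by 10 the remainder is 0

790

gcd(85, 75) = 5 and 5 | (40 − 25), so the pair is consistent; merging gives x ≡ 790 (mod 1275), where 1275 = lcm(85, 75).
gcd(1275, 10) = 5 and 5 | (0 − 790), so the pair is consistent; merging gives x ≡ 790 (mod 2550), where 2550 = lcm(1275, 10).
The solution is unique modulo lcm(85, 75, 10) = 2550.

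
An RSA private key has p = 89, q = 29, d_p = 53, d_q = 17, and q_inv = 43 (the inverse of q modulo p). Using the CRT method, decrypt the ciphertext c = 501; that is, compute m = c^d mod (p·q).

706

m₁ = c^(d_p) mod p: c ≡ 56 (mod 89), and 56^53 mod 89 = 83.
m₂ = c^(d_q) mod q: c ≡ 8 (mod 29), and 8^17 mod 29 = 10.
h = q_inv·(m₁ − m₂) mod p = 43·(83 − 10) mod 89 = 24.
m = m₂ + h·q = 10 + 24·29 = 706.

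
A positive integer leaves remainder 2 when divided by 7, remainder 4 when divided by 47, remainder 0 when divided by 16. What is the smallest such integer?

1696

Combine the congruences pairwise.
From a ≡ 2 (mod 7) write a = 2 + 7t. Substituting into a ≡ 4 (mod 47) gives 7t ≡ 2 (mod 47), and since 7⁻¹ ≡ 27 (mod 47), t ≡ 7. Hence a ≡ 2 + 7·7 = 51 (mod 329).
From a ≡ 51 (mod 329) write a = 51 + 329t. Substituting into a ≡ 0 (mod 16) gives 329t ≡ 13 (mod 16), and since 9⁻¹ ≡ 9 (mod 16), t ≡ 5. Hence a ≡ 51 + 329·5 = 1696 (mod 5264).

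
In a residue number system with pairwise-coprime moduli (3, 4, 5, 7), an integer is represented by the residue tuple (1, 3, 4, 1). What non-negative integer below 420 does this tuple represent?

The moduli are pairwise coprime; N = 3·4·5·7 = 420.
N/3 = 140; 140 ≡ 2 (mod 3); 2·2 ≡ 1, so inverse 2.
N/4 = 105; 105 ≡ 1 (mod 4), inverse 1.
N/5 = 84; 84 ≡ 4 (mod 5); 4·4 ≡ 1, so inverse 4.
N/7 = 60; 60 ≡ 4 (mod 7); 4·2 ≡ 1, so inverse 2.
x ≡ 1·140·2 + 3·105·1 + 4·84·4 + 1·60·2 = 2059.
2059 mod 420 = 379.

379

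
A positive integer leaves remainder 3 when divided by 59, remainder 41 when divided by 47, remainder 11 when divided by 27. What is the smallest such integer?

The moduli are pairwise coprime; M = 59·47·27 = 74871.
M/59 = 1269; 1269 ≡ 30 (mod 59); 30·2 ≡ 1, so inverse 2.
M/47 = 1593; 1593 ≡ 42 (mod 47); 42·28 ≡ 1, so inverse 28.
M/27 = 2773; 2773 ≡ 19 (mod 27); 19·10 ≡ 1, so inverse 10.
N ≡ 3·1269·2 + 41·1593·28 + 11·2773·10 = 2141408.
2141408 mod 74871 = 45020.

45020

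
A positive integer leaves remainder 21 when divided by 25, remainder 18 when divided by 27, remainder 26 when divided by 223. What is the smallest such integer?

The moduli are pairwise coprime; M = 25·27·223 = 150525.
M/25 = 6021; 6021 ≡ 21 (mod 25); 21·6 ≡ 1, so inverse 6.
M/27 = 5575; 5575 ≡ 13 (mod 27); 13·25 ≡ 1, so inverse 25.
M/223 = 675; 675 ≡ 6 (mod 223); 6·186 ≡ 1, so inverse 186.
n ≡ 21·6021·6 + 18·5575·25 + 26·675·186 = 6531696.
6531696 mod 150525 = 59121.

59121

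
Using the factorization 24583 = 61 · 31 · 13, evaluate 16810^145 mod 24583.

3628

Mod 61: 16810 ≡ 35; by Fermat, exponent reduces to 145 mod 60 = 25; 35^25 ≡ 29 (mod 61).
Mod 31: 16810 ≡ 8; by Fermat, exponent reduces to 145 mod 30 = 25; 8^25 ≡ 1 (mod 31).
Mod 13: 16810 ≡ 1; by Fermat, exponent reduces to 145 mod 12 = 1; 1^1 ≡ 1 (mod 13).
Combine by CRT: x ≡ 29 (mod 61), x ≡ 1 (mod 31), x ≡ 1 (mod 13) ⇒ x ≡ 3628 (mod 24583).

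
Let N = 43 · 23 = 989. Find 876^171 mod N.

570

Mod 43: 876 ≡ 16; by Fermat, exponent reduces to 171 mod 42 = 3; 16^3 ≡ 11 (mod 43).
Mod 23: 876 ≡ 2; by Fermat, exponent reduces to 171 mod 22 = 17; 2^17 ≡ 18 (mod 23).
Combine by CRT: x ≡ 11 (mod 43), x ≡ 18 (mod 23) ⇒ x ≡ 570 (mod 989).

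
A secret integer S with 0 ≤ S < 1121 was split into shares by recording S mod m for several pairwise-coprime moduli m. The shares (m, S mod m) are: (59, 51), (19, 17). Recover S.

169

Combine the congruences pairwise.
From S ≡ 51 (mod 59) write S = 51 + 59t. Substituting into S ≡ 17 (mod 19) gives 59t ≡ 4 (mod 19), and since 2⁻¹ ≡ 10 (mod 19), t ≡ 2. Hence S ≡ 51 + 59·2 = 169 (mod 1121).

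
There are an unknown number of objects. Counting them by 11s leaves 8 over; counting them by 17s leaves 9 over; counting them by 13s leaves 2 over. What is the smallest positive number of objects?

The moduli are pairwise coprime; M = 11·17·13 = 2431.
M/11 = 221; 221 ≡ 1 (mod 11), inverse 1.
M/17 = 143; 143 ≡ 7 (mod 17); 7·5 ≡ 1, so inverse 5.
M/13 = 187; 187 ≡ 5 (mod 13); 5·8 ≡ 1, so inverse 8.
N ≡ 8·221·1 + 9·143·5 + 2·187·8 = 11195.
11195 mod 2431 = 1471.

1471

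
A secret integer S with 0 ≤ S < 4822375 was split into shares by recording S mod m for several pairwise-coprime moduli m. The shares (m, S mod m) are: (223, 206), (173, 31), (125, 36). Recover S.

The moduli are pairwise coprime; N = 223·173·125 = 4822375.
N/223 = 21625; 21625 ≡ 217 (mod 223); 217·37 ≡ 1, so inverse 37.
N/173 = 27875; 27875 ≡ 22 (mod 173); 22·118 ≡ 1, so inverse 118.
N/125 = 38579; 38579 ≡ 79 (mod 125); 79·19 ≡ 1, so inverse 19.
S ≡ 206·21625·37 + 31·27875·118 + 36·38579·19 = 293180536.
293180536 mod 4822375 = 3838036.

3838036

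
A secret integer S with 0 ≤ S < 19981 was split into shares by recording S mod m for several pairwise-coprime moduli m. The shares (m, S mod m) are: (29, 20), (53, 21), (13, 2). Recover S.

From S ≡ 20 (mod 29) write S = 20 + 29t. Substituting into S ≡ 21 (mod 53) gives 29t ≡ 1 (mod 53), and since 29⁻¹ ≡ 11 (mod 53), t ≡ 11. Hence S ≡ 20 + 29·11 = 339 (mod 1537).
From S ≡ 339 (mod 1537) write S = 339 + 1537t. Substituting into S ≡ 2 (mod 13) gives 1537t ≡ 1 (mod 13), and since 3⁻¹ ≡ 9 (mod 13), t ≡ 9. Hence S ≡ 339 + 1537·9 = 14172 (mod 19981).

14172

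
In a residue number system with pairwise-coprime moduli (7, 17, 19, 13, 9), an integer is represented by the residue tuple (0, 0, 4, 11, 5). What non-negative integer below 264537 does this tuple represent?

Combine the congruences pairwise.
From x ≡ 0 (mod 7) write x = 0 + 7t. Substituting into x ≡ 0 (mod 17) gives 7t ≡ 0 (mod 17), and since 7⁻¹ ≡ 5 (mod 17), t ≡ 0. Hence x ≡ 0 + 7·0 = 0 (mod 119).
From x ≡ 0 (mod 119) write x = 0 + 119t. Substituting into x ≡ 4 (mod 19) gives 119t ≡ 4 (mod 19), and since 5⁻¹ ≡ 4 (mod 19), t ≡ 16. Hence x ≡ 0 + 119·16 = 1904 (mod 2261).
From x ≡ 1904 (mod 2261) write x = 1904 + 2261t. Substituting into x ≡ 11 (mod 13) gives 2261t ≡ 5 (mod 13), and since 12⁻¹ ≡ 12 (mod 13), t ≡ 8. Hence x ≡ 1904 + 2261·8 = 19992 (mod 29393).
From x ≡ 19992 (mod 29393) write x = 19992 + 29393t. Substituting into x ≡ 5 (mod 9) gives 29393t ≡ 2 (mod 9), and since 8⁻¹ ≡ 8 (mod 9), t ≡ 7. Hence x ≡ 19992 + 29393·7 = 225743 (mod 264537).

225743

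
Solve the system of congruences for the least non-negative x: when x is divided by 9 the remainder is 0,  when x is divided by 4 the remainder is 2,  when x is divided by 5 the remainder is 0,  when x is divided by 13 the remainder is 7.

1710

From x ≡ 0 (mod 9) write x = 0 + 9t. Substituting into x ≡ 2 (mod 4) gives 9t ≡ 2 (mod 4), and since 1⁻¹ ≡ 1 (mod 4), t ≡ 2. Hence x ≡ 0 + 9·2 = 18 (mod 36).
From x ≡ 18 (mod 36) write x = 18 + 36t. Substituting into x ≡ 0 (mod 5) gives 36t ≡ 2 (mod 5), and since 1⁻¹ ≡ 1 (mod 5), t ≡ 2. Hence x ≡ 18 + 36·2 = 90 (mod 180).
From x ≡ 90 (mod 180) write x = 90 + 180t. Substituting into x ≡ 7 (mod 13) gives 180t ≡ 8 (mod 13), and since 11⁻¹ ≡ 6 (mod 13), t ≡ 9. Hence x ≡ 90 + 180·9 = 1710 (mod 2340).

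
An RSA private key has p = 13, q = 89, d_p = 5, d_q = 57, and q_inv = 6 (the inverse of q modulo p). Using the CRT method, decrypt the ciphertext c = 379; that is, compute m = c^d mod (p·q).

630

m₁ = c^(d_p) mod p: c ≡ 2 (mod 13), and 2^5 mod 13 = 6.
m₂ = c^(d_q) mod q: c ≡ 23 (mod 89), and 23^57 mod 89 = 7.
h = q_inv·(m₁ − m₂) mod p = 6·(6 − 7) mod 13 = 7.
m = m₂ + h·q = 7 + 7·89 = 630.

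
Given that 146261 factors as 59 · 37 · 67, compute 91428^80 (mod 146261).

76998

Mod 59: 91428 ≡ 37; by Fermat, exponent reduces to 80 mod 58 = 22; 37^22 ≡ 3 (mod 59).
Mod 37: 91428 ≡ 1; by Fermat, exponent reduces to 80 mod 36 = 8; 1^8 ≡ 1 (mod 37).
Mod 67: 91428 ≡ 40; by Fermat, exponent reduces to 80 mod 66 = 14; 40^14 ≡ 15 (mod 67).
Combine by CRT: x ≡ 3 (mod 59), x ≡ 1 (mod 37), x ≡ 15 (mod 67) ⇒ x ≡ 76998 (mod 146261).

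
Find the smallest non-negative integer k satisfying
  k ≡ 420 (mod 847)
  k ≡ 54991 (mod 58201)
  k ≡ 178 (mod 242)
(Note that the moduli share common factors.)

345996

gcd(847, 58201) = 121 and 121 | (54991 − 420), so the pair is consistent; merging gives k ≡ 345996 (mod 407407), where 407407 = lcm(847, 58201).
gcd(407407, 242) = 121 and 121 | (178 − 345996), so the pair is consistent; merging gives k ≡ 345996 (mod 814814), where 814814 = lcm(407407, 242).
The solution is unique modulo lcm(847, 58201, 242) = 814814.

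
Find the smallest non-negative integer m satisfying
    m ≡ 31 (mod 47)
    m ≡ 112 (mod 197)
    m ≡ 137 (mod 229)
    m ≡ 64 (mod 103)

From m ≡ 31 (mod 47) write m = 31 + 47t. Substituting into m ≡ 112 (mod 197) gives 47t ≡ 81 (mod 197), and since 47⁻¹ ≡ 109 (mod 197), t ≡ 161. Hence m ≡ 31 + 47·161 = 7598 (mod 9259).
From m ≡ 7598 (mod 9259) write m = 7598 + 9259t. Substituting into m ≡ 137 (mod 229) gives 9259t ≡ 96 (mod 229), and since 99⁻¹ ≡ 192 (mod 229), t ≡ 112. Hence m ≡ 7598 + 9259·112 = 1044606 (mod 2120311).
From m ≡ 1044606 (mod 2120311) write m = 1044606 + 2120311t. Substituting into m ≡ 64 (mod 103) gives 2120311t ≡ 84 (mod 103), and since 56⁻¹ ≡ 46 (mod 103), t ≡ 53. Hence m ≡ 1044606 + 2120311·53 = 113421089 (mod 218392033).

113421089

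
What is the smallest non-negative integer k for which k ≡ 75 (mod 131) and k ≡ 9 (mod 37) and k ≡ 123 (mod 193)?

From k ≡ 75 (mod 131) write k = 75 + 131t. Substituting into k ≡ 9 (mod 37) gives 131t ≡ 8 (mod 37), and since 20⁻¹ ≡ 13 (mod 37), t ≡ 30. Hence k ≡ 75 + 131·30 = 4005 (mod 4847).
From k ≡ 4005 (mod 4847) write k = 4005 + 4847t. Substituting into k ≡ 123 (mod 193) gives 4847t ≡ 171 (mod 193), and since 22⁻¹ ≡ 79 (mod 193), t ≡ 192. Hence k ≡ 4005 + 4847·192 = 934629 (mod 935471).

934629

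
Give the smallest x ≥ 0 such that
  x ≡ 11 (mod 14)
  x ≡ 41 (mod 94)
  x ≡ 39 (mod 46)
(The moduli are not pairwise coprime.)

gcd(14, 94) = 2 and 2 | (41 − 11), so the pair is consistent; merging gives x ≡ 417 (mod 658), where 658 = lcm(14, 94).
gcd(658, 46) = 2 and 2 | (39 − 417), so the pair is consistent; merging gives x ≡ 12919 (mod 15134), where 15134 = lcm(658, 46).
The solution is unique modulo lcm(14, 94, 46) = 15134.

12919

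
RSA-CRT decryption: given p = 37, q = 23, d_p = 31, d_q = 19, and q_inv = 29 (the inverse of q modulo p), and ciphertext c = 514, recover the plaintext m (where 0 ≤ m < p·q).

m₁ = c^(d_p) mod p: c ≡ 33 (mod 37), and 33^31 mod 37 = 34.
m₂ = c^(d_q) mod q: c ≡ 8 (mod 23), and 8^19 mod 23 = 4.
h = q_inv·(m₁ − m₂) mod p = 29·(34 − 4) mod 37 = 19.
m = m₂ + h·q = 4 + 19·23 = 441.

441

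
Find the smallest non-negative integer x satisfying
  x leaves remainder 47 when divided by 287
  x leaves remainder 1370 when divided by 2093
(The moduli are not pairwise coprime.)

32765

gcd(287, 2093) = 7 and 7 | (1370 − 47), so the pair is consistent; merging gives x ≡ 32765 (mod 85813), where 85813 = lcm(287, 2093).
The solution is unique modulo lcm(287, 2093) = 85813.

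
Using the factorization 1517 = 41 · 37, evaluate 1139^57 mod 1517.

401

Mod 41: 1139 ≡ 32; by Fermat, exponent reduces to 57 mod 40 = 17; 32^17 ≡ 32 (mod 41).
Mod 37: 1139 ≡ 29; by Fermat, exponent reduces to 57 mod 36 = 21; 29^21 ≡ 31 (mod 37).
Combine by CRT: x ≡ 32 (mod 41), x ≡ 31 (mod 37) ⇒ x ≡ 401 (mod 1517).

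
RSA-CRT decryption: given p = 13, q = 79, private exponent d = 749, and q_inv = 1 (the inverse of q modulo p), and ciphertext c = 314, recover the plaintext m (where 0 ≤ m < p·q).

929

d_p = d mod (p−1) = 749 mod 12 = 5; d_q = d mod (q−1) = 47.
m₁ = c^(d_p) mod p: c ≡ 2 (mod 13), and 2^5 mod 13 = 6.
m₂ = c^(d_q) mod q: c ≡ 77 (mod 79), and 77^47 mod 79 = 60.
h = q_inv·(m₁ − m₂) mod p = 1·(6 − 60) mod 13 = 11.
m = m₂ + h·q = 60 + 11·79 = 929.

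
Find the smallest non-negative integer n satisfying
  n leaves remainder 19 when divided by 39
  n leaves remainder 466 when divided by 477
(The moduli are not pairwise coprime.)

5713

gcd(39, 477) = 3 and 3 | (466 − 19), so the pair is consistent; merging gives n ≡ 5713 (mod 6201), where 6201 = lcm(39, 477).
The solution is unique modulo lcm(39, 477) = 6201.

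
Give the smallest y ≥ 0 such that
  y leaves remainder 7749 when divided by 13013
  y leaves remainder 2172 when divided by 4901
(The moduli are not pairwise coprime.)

gcd(13013, 4901) = 169 and 169 | (2172 − 7749), so the pair is consistent; merging gives y ≡ 163905 (mod 377377), where 377377 = lcm(13013, 4901).
The solution is unique modulo lcm(13013, 4901) = 377377.

163905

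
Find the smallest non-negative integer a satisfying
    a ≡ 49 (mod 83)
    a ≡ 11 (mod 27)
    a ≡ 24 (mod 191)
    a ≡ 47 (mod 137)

903836

From a ≡ 49 (mod 83) write a = 49 + 83t. Substituting into a ≡ 11 (mod 27) gives 83t ≡ 16 (mod 27), and since 2⁻¹ ≡ 14 (mod 27), t ≡ 8. Hence a ≡ 49 + 83·8 = 713 (mod 2241).
From a ≡ 713 (mod 2241) write a = 713 + 2241t. Substituting into a ≡ 24 (mod 191) gives 2241t ≡ 75 (mod 191), and since 140⁻¹ ≡ 176 (mod 191), t ≡ 21. Hence a ≡ 713 + 2241·21 = 47774 (mod 428031).
From a ≡ 47774 (mod 428031) write a = 47774 + 428031t. Substituting into a ≡ 47 (mod 137) gives 428031t ≡ 86 (mod 137), and since 43⁻¹ ≡ 51 (mod 137), t ≡ 2. Hence a ≡ 47774 + 428031·2 = 903836 (mod 58640247).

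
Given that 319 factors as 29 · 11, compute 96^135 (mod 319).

296

Mod 29: 96 ≡ 9; by Fermat, exponent reduces to 135 mod 28 = 23; 9^23 ≡ 6 (mod 29).
Mod 11: 96 ≡ 8; by Fermat, exponent reduces to 135 mod 10 = 5; 8^5 ≡ 10 (mod 11).
Combine by CRT: x ≡ 6 (mod 29), x ≡ 10 (mod 11) ⇒ x ≡ 296 (mod 319).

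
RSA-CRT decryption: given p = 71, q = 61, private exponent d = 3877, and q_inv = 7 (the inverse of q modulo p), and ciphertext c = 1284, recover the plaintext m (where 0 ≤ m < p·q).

d_p = d mod (p−1) = 3877 mod 70 = 27; d_q = d mod (q−1) = 37.
m₁ = c^(d_p) mod p: c ≡ 6 (mod 71), and 6^27 mod 71 = 16.
m₂ = c^(d_q) mod q: c ≡ 3 (mod 61), and 3^37 mod 61 = 52.
h = q_inv·(m₁ − m₂) mod p = 7·(16 − 52) mod 71 = 32.
m = m₂ + h·q = 52 + 32·61 = 2004.

2004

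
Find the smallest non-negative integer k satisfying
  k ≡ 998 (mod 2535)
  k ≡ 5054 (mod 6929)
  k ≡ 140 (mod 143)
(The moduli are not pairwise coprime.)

gcd(2535, 6929) = 169 and 169 | (5054 − 998), so the pair is consistent; merging gives k ≡ 46628 (mod 103935), where 103935 = lcm(2535, 6929).
gcd(103935, 143) = 13 and 13 | (140 − 46628), so the pair is consistent; merging gives k ≡ 670238 (mod 1143285), where 1143285 = lcm(103935, 143).
The solution is unique modulo lcm(2535, 6929, 143) = 1143285.

670238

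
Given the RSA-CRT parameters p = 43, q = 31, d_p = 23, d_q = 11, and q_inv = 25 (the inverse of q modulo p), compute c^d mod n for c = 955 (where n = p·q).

253

m₁ = c^(d_p) mod p: c ≡ 9 (mod 43), and 9^23 mod 43 = 38.
m₂ = c^(d_q) mod q: c ≡ 25 (mod 31), and 25^11 mod 31 = 5.
h = q_inv·(m₁ − m₂) mod p = 25·(38 − 5) mod 43 = 8.
m = m₂ + h·q = 5 + 8·31 = 253.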